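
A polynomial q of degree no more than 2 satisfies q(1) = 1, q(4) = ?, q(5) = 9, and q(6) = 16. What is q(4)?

The 3 known points determine the degree-2 polynomial uniquely.
Write q(t) = at^2 + bt + c. Substituting each data point gives a linear system:
  a + b + c = 1
  25a + 5b + c = 9
  36a + 6b + c = 16
Solving the system yields a = 1, b = -4, c = 4.
So q(t) = t² - 4t + 4.
Then q(4) = 4.

4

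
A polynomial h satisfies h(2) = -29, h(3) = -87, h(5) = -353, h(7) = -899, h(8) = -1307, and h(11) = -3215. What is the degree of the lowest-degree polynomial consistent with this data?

3

Divided differences on the nodes 2, 3, 5, 7, 8, 11:
  order 0: -29  -87  -353  -899  -1307  -3215
  order 1: -58  -133  -273  -408  -636
  order 2: -25  -35  -45  -57
  order 3: -2  -2  -2
  order 4: 0  0
  order 5: 0
The order-3 divided differences are all -2 (nonzero) and every higher order vanishes, so the data lies on a polynomial of degree exactly 3.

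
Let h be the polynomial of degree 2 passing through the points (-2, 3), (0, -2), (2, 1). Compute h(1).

-3/2

Forward differences of the values at t = -2, 0, 2:
  h  : 3  -2  1
  Δ  : -5  3
  Δ^2: 8
The second differences are constant, confirming degree 2.
Interpolating (Newton forward form) and evaluating at t = 1 gives h(1) = -3/2.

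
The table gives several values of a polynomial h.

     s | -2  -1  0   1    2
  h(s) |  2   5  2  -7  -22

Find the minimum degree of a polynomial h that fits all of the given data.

Forward differences of the values at s = -2, -1, 0, 1, 2:
  h  : 2  5  2  -7  -22
  Δ  : 3  -3  -9  -15
  Δ^2: -6  -6  -6
  Δ^3: 0  0
  Δ^4: 0
The second differences are constant (-6) and nonzero, while all higher differences vanish, so the minimal degree is 2.

2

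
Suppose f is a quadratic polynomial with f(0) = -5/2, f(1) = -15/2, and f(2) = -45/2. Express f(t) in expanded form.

Write f(t) = at^2 + bt + c. Substituting each data point gives a linear system:
  c = -5/2
  a + b + c = -15/2
  4a + 2b + c = -45/2
Solving the system yields a = -5, b = 0, c = -5/2.
So f(t) = -5t² - 5/2.
Check: f(1) = -15/2. ✓

f(t) = -5t^2 - 5/2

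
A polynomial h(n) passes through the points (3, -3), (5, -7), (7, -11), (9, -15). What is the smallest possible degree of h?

Forward differences of the values at n = 3, 5, 7, 9:
  h  : -3  -7  -11  -15
  Δ  : -4  -4  -4
  Δ^2: 0  0
  Δ^3: 0
The first differences are constant (-4) and nonzero, while all higher differences vanish, so the minimal degree is 1.

1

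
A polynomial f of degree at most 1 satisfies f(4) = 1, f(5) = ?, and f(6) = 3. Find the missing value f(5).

On equispaced nodes a degree-1 polynomial has vanishing second forward difference, so
  f(4) - 2·f(5) + f(6) = 0.
Substituting the known values and solving for f(5):
  -2·f(5) = -4
  f(5) = 2.

2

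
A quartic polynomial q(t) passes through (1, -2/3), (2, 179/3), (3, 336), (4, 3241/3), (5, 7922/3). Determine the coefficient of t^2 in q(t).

-4

Write q(t) = at^4 + bt^3 + ct^2 + dt + e. Substituting each data point gives a linear system:
  a + b + c + d + e = -2/3
  16a + 8b + 4c + 2d + e = 179/3
  81a + 27b + 9c + 3d + e = 336
  256a + 64b + 16c + 4d + e = 3241/3
  625a + 125b + 25c + 5d + e = 7922/3
Solving the system yields a = 4, b = 2, c = -4, d = -5/3, e = -1.
So q(t) = 4t^4 + 2t^3 - 4t^2 - (5/3)t - 1.
The coefficient of t^2 is -4.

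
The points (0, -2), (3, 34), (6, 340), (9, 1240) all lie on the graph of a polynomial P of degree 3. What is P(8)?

Using the Lagrange interpolation formula with nodes 0, 3, 6, 9:
  L_0(u) = (u - 3)(u - 6)(u - 9) / -162
  L_1(u) = u(u - 6)(u - 9) / 54
  L_2(u) = u(u - 3)(u - 9) / -54
  L_3(u) = u(u - 3)(u - 6) / 162
Then P(u) = -2·L_0(u) + 34·L_1(u) + 340·L_2(u) + 1240·L_3(u).
Expanding and collecting terms gives P(u) = 2u^3 - 3u^2 + 3u - 2.
Evaluating at u = 8: P(8) = 854.

854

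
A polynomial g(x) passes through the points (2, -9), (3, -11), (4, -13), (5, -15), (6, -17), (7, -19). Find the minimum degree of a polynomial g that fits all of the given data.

Forward differences of the values at x = 2, 3, 4, 5, 6, 7:
  g  : -9  -11  -13  -15  -17  -19
  Δ  : -2  -2  -2  -2  -2
  Δ^2: 0  0  0  0
  Δ^3: 0  0  0
  Δ^4: 0  0
  Δ^5: 0
The first differences are constant (-2) and nonzero, while all higher differences vanish, so the minimal degree is 1.

1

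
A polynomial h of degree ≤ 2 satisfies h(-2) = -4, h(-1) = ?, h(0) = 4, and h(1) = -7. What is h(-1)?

5

On equispaced nodes a degree-2 polynomial has vanishing third forward difference, so
  - h(-2) + 3·h(-1) - 3·h(0) + h(1) = 0.
Substituting the known values and solving for h(-1):
  3·h(-1) = 15
  h(-1) = 5.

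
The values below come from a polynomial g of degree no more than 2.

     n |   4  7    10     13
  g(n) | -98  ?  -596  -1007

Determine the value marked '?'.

The 3 known points determine the degree-2 polynomial uniquely.
Write g(n) = an^2 + bn + c. Substituting each data point gives a linear system:
  16a + 4b + c = -98
  100a + 10b + c = -596
  169a + 13b + c = -1007
Solving the system yields a = -6, b = 1, c = -6.
So g(n) = -6n^2 + n - 6.
Then g(7) = -293.

-293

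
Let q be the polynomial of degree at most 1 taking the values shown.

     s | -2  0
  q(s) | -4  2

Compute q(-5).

-13

Using the Lagrange interpolation formula with nodes -2, 0:
  L_0(s) = s / -2
  L_1(s) = (s + 2) / 2
Then q(s) = -4·L_0(s) + 2·L_1(s).
Expanding and collecting terms gives q(s) = 3s + 2.
Evaluating at s = -5: q(-5) = -13.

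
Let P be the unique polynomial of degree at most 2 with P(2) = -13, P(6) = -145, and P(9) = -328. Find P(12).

-583

Write P(u) = au^2 + bu + c. Substituting each data point gives a linear system:
  4a + 2b + c = -13
  36a + 6b + c = -145
  81a + 9b + c = -328
Solving the system yields a = -4, b = -1, c = 5.
So P(u) = -4u^2 - u + 5.
Then P(12) = -583.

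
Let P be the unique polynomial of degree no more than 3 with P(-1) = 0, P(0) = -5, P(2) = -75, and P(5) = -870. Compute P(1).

-18

Using the Lagrange interpolation formula with nodes -1, 0, 2, 5:
  L_0(s) = s(s - 2)(s - 5) / -18
  L_1(s) = (s + 1)(s - 2)(s - 5) / 10
  L_2(s) = (s + 1)s(s - 5) / -18
  L_3(s) = (s + 1)s(s - 2) / 90
Then P(s) = 0·L_0(s) - 5·L_1(s) - 75·L_2(s) - 870·L_3(s).
Expanding and collecting terms gives P(s) = -6s³ - 4s² - 3s - 5.
Evaluating at s = 1: P(1) = -18.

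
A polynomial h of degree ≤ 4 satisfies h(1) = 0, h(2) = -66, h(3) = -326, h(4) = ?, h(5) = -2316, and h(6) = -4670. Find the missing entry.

On equispaced nodes a degree-4 polynomial has vanishing fifth forward difference, so
  - h(1) + 5·h(2) - 10·h(3) + 10·h(4) - 5·h(5) + h(6) = 0.
Substituting the known values and solving for h(4):
  10·h(4) = -9840
  h(4) = -984.

-984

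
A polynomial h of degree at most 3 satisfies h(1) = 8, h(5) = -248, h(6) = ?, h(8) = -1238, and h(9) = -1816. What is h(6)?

-472

The 4 known points determine the degree-3 polynomial uniquely.
Write h(u) = au^3 + bu^2 + cu + d. Substituting each data point gives a linear system:
  a + b + c + d = 8
  125a + 25b + 5c + d = -248
  512a + 64b + 8c + d = -1238
  729a + 81b + 9c + d = -1816
Solving the system yields a = -3, b = 4, c = 5, d = 2.
So h(u) = -3u^3 + 4u^2 + 5u + 2.
Then h(6) = -472.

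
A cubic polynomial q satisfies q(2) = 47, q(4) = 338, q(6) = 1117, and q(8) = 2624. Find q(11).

13549/2

Using the Lagrange interpolation formula with nodes 2, 4, 6, 8:
  L_0(u) = (u - 4)(u - 6)(u - 8) / -48
  L_1(u) = (u - 2)(u - 6)(u - 8) / 16
  L_2(u) = (u - 2)(u - 4)(u - 8) / -16
  L_3(u) = (u - 2)(u - 4)(u - 6) / 48
Then q(u) = 47·L_0(u) + 338·L_1(u) + 1117·L_2(u) + 2624·L_3(u).
Expanding and collecting terms gives q(u) = 5u³ + u² - (1/2)u + 4.
Evaluating at u = 11: q(11) = 13549/2.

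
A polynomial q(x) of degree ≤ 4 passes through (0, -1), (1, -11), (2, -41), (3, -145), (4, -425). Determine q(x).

q(x) = -2x^4 + 3x^3 - 5x^2 - 6x - 1

Using the Lagrange interpolation formula with nodes 0, 1, 2, 3, 4:
  L_0(x) = (x - 1)(x - 2)(x - 3)(x - 4) / 24
  L_1(x) = x(x - 2)(x - 3)(x - 4) / -6
  L_2(x) = x(x - 1)(x - 3)(x - 4) / 4
  L_3(x) = x(x - 1)(x - 2)(x - 4) / -6
  L_4(x) = x(x - 1)(x - 2)(x - 3) / 24
Then q(x) = -1·L_0(x) - 11·L_1(x) - 41·L_2(x) - 145·L_3(x) - 425·L_4(x).
Expanding and collecting terms gives q(x) = -2x^4 + 3x^3 - 5x^2 - 6x - 1.
Check: q(4) = -425. ✓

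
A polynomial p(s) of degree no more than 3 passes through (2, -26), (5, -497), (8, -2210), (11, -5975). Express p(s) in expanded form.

Write p(s) = as^3 + bs^2 + cs + d. Substituting each data point gives a linear system:
  8a + 4b + 2c + d = -26
  125a + 25b + 5c + d = -497
  512a + 64b + 8c + d = -2210
  1331a + 121b + 11c + d = -5975
Solving the system yields a = -5, b = 6, c = -4, d = -2.
So p(s) = -5s^3 + 6s^2 - 4s - 2.
Check: p(2) = -26. ✓

p(s) = -5s^3 + 6s^2 - 4s - 2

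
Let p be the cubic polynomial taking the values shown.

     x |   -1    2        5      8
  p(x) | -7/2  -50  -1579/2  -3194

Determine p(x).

Write p(x) = ax^3 + bx^2 + cx + d. Substituting each data point gives a linear system:
  -a + b - c + d = -7/2
  8a + 4b + 2c + d = -50
  125a + 25b + 5c + d = -1579/2
  512a + 64b + 8c + d = -3194
Solving the system yields a = -6, b = -5/2, c = 5, d = -2.
So p(x) = -6x³ - (5/2)x² + 5x - 2.
Check: p(2) = -50. ✓

p(x) = -6x^3 - (5/2)x^2 + 5x - 2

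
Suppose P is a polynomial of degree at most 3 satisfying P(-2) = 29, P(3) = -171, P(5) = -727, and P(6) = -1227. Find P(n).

Using the Lagrange interpolation formula with nodes -2, 3, 5, 6:
  L_0(n) = (n - 3)(n - 5)(n - 6) / -280
  L_1(n) = (n + 2)(n - 5)(n - 6) / 30
  L_2(n) = (n + 2)(n - 3)(n - 6) / -14
  L_3(n) = (n + 2)(n - 3)(n - 5) / 24
Then P(n) = 29·L_0(n) - 171·L_1(n) - 727·L_2(n) - 1227·L_3(n).
Expanding and collecting terms gives P(n) = -5n^3 - 4n^2 - n + 3.
Check: P(3) = -171. ✓

P(n) = -5n^3 - 4n^2 - n + 3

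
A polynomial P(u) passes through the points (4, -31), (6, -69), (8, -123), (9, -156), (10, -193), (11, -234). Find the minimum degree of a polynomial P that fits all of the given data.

Divided differences on the nodes 4, 6, 8, 9, 10, 11:
  order 0: -31  -69  -123  -156  -193  -234
  order 1: -19  -27  -33  -37  -41
  order 2: -2  -2  -2  -2
  order 3: 0  0  0
  order 4: 0  0
  order 5: 0
The order-2 divided differences are all -2 (nonzero) and every higher order vanishes, so the data lies on a polynomial of degree exactly 2.

2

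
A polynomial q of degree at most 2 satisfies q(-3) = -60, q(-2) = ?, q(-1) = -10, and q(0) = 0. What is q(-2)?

-30

The 3 known points determine the degree-2 polynomial uniquely.
Write q(t) = at^2 + bt + c. Substituting each data point gives a linear system:
  9a - 3b + c = -60
  a - b + c = -10
  c = 0
Solving the system yields a = -5, b = 5, c = 0.
So q(t) = -5t^2 + 5t.
Then q(-2) = -30.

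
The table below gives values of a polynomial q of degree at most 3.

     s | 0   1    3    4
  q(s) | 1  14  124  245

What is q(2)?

51

Write q(s) = as^3 + bs^2 + cs + d. Substituting each data point gives a linear system:
  d = 1
  a + b + c + d = 14
  27a + 9b + 3c + d = 124
  64a + 16b + 4c + d = 245
Solving the system yields a = 2, b = 6, c = 5, d = 1.
So q(s) = 2s³ + 6s² + 5s + 1.
Then q(2) = 51.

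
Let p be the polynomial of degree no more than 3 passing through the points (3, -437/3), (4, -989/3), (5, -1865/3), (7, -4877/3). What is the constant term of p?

Write p(t) = at^3 + bt^2 + ct + d. Substituting each data point gives a linear system:
  27a + 9b + 3c + d = -437/3
  64a + 16b + 4c + d = -989/3
  125a + 25b + 5c + d = -1865/3
  343a + 49b + 7c + d = -4877/3
Solving the system yields a = -4, b = -6, c = 6, d = -5/3.
So p(t) = -4t³ - 6t² + 6t - 5/3.
The constant term is -5/3.

-5/3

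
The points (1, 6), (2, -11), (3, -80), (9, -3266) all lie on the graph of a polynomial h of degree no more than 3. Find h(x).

Write h(x) = ax^3 + bx^2 + cx + d. Substituting each data point gives a linear system:
  a + b + c + d = 6
  8a + 4b + 2c + d = -11
  27a + 9b + 3c + d = -80
  729a + 81b + 9c + d = -3266
Solving the system yields a = -5, b = 4, c = 6, d = 1.
So h(x) = -5x^3 + 4x^2 + 6x + 1.
Check: h(3) = -80. ✓

h(x) = -5x^3 + 4x^2 + 6x + 1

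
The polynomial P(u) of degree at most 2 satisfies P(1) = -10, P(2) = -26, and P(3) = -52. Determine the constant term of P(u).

-4

Write P(u) = au^2 + bu + c. Substituting each data point gives a linear system:
  a + b + c = -10
  4a + 2b + c = -26
  9a + 3b + c = -52
Solving the system yields a = -5, b = -1, c = -4.
So P(u) = -5u^2 - u - 4.
The constant term is -4.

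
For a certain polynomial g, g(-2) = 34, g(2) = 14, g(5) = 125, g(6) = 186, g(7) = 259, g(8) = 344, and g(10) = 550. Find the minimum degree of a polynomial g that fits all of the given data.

2

Divided differences on the nodes -2, 2, 5, 6, 7, 8, 10:
  order 0: 34  14  125  186  259  344  550
  order 1: -5  37  61  73  85  103
  order 2: 6  6  6  6  6
  order 3: 0  0  0  0
  order 4: 0  0  0
  order 5: 0  0
  order 6: 0
The order-2 divided differences are all 6 (nonzero) and every higher order vanishes, so the data lies on a polynomial of degree exactly 2.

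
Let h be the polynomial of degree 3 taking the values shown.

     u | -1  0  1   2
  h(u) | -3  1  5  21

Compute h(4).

Forward differences of the values at u = -1, 0, 1, 2:
  h  : -3  1  5  21
  Δ  : 4  4  16
  Δ^2: 0  12
  Δ^3: 12
The third differences are constant, confirming degree 3.
Interpolating (Newton forward form) and evaluating at u = 4 gives h(4) = 137.

137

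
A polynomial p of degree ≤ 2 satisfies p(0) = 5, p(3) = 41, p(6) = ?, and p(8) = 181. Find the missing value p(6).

The 3 known points determine the degree-2 polynomial uniquely.
Write p(u) = au^2 + bu + c. Substituting each data point gives a linear system:
  c = 5
  9a + 3b + c = 41
  64a + 8b + c = 181
Solving the system yields a = 2, b = 6, c = 5.
So p(u) = 2u^2 + 6u + 5.
Then p(6) = 113.

113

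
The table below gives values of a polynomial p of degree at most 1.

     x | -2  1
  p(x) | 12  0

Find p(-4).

Write p(x) = ax + b. Substituting each data point gives a linear system:
  -2a + b = 12
  a + b = 0
Solving the system yields a = -4, b = 4.
So p(x) = -4x + 4.
Then p(-4) = 20.

20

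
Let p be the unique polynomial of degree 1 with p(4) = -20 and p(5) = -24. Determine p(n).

p(n) = -4n - 4

Write p(n) = an + b. Substituting each data point gives a linear system:
  4a + b = -20
  5a + b = -24
Solving the system yields a = -4, b = -4.
So p(n) = -4n - 4.
Check: p(5) = -24. ✓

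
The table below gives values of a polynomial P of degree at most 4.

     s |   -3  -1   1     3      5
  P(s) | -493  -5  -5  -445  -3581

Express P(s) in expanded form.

Using the Lagrange interpolation formula with nodes -3, -1, 1, 3, 5:
  L_0(s) = (s + 1)(s - 1)(s - 3)(s - 5) / 384
  L_1(s) = (s + 3)(s - 1)(s - 3)(s - 5) / -96
  L_2(s) = (s + 3)(s + 1)(s - 3)(s - 5) / 64
  L_3(s) = (s + 3)(s + 1)(s - 1)(s - 5) / -96
  L_4(s) = (s + 3)(s + 1)(s - 1)(s - 3) / 384
Then P(s) = -493·L_0(s) - 5·L_1(s) - 5·L_2(s) - 445·L_3(s) - 3581·L_4(s).
Expanding and collecting terms gives P(s) = -6s⁴ + s³ + 2s² - s - 1.
Check: P(-1) = -5. ✓

P(s) = -6s^4 + s^3 + 2s^2 - s - 1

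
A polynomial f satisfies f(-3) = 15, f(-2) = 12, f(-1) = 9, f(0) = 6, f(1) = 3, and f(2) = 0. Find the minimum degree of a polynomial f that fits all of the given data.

Forward differences of the values at t = -3, -2, -1, 0, 1, 2:
  f  : 15  12  9  6  3  0
  Δ  : -3  -3  -3  -3  -3
  Δ^2: 0  0  0  0
  Δ^3: 0  0  0
  Δ^4: 0  0
  Δ^5: 0
The first differences are constant (-3) and nonzero, while all higher differences vanish, so the minimal degree is 1.

1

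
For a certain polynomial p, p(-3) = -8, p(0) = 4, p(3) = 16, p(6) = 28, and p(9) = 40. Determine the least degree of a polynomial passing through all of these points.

1

Forward differences of the values at x = -3, 0, 3, 6, 9:
  p  : -8  4  16  28  40
  Δ  : 12  12  12  12
  Δ^2: 0  0  0
  Δ^3: 0  0
  Δ^4: 0
The first differences are constant (12) and nonzero, while all higher differences vanish, so the minimal degree is 1.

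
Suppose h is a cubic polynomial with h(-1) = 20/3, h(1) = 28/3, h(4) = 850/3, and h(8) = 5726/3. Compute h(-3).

-20

Write h(t) = at^3 + bt^2 + ct + d. Substituting each data point gives a linear system:
  -a + b - c + d = 20/3
  a + b + c + d = 28/3
  64a + 16b + 4c + d = 850/3
  512a + 64b + 8c + d = 5726/3
Solving the system yields a = 3, b = 6, c = -5/3, d = 2.
So h(t) = 3t³ + 6t² - (5/3)t + 2.
Then h(-3) = -20.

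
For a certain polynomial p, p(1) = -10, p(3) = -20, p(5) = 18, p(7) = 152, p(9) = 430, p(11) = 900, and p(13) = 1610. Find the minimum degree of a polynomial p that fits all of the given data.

3

Forward differences of the values at u = 1, 3, 5, 7, 9, 11, 13:
  p  : -10  -20  18  152  430  900  1610
  Δ  : -10  38  134  278  470  710
  Δ^2: 48  96  144  192  240
  Δ^3: 48  48  48  48
  Δ^4: 0  0  0
  Δ^5: 0  0
  Δ^6: 0
The third differences are constant (48) and nonzero, while all higher differences vanish, so the minimal degree is 3.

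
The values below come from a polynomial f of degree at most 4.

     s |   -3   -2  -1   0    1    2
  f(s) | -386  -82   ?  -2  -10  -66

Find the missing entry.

The 5 known points determine the degree-4 polynomial uniquely.
Write f(s) = as^4 + bs^3 + cs^2 + ds + e. Substituting each data point gives a linear system:
  81a - 27b + 9c - 3d + e = -386
  16a - 8b + 4c - 2d + e = -82
  e = -2
  a + b + c + d + e = -10
  16a + 8b + 4c + 2d + e = -66
Solving the system yields a = -4, b = 2, c = -2, d = -4, e = -2.
So f(s) = -4s^4 + 2s^3 - 2s^2 - 4s - 2.
Then f(-1) = -6.

-6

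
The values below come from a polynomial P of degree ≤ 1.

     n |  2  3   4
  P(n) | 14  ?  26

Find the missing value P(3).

20

The 2 known points determine the degree-1 polynomial uniquely.
Write P(n) = an + b. Substituting each data point gives a linear system:
  2a + b = 14
  4a + b = 26
Solving the system yields a = 6, b = 2.
So P(n) = 6n + 2.
Then P(3) = 20.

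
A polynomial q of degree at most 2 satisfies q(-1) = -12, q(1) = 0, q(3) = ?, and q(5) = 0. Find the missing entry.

On equispaced nodes a degree-2 polynomial has vanishing third forward difference, so
  - q(-1) + 3·q(1) - 3·q(3) + q(5) = 0.
Substituting the known values and solving for q(3):
  -3·q(3) = -12
  q(3) = 4.

4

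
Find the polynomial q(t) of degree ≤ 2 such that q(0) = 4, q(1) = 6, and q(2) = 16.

Write q(t) = at^2 + bt + c. Substituting each data point gives a linear system:
  c = 4
  a + b + c = 6
  4a + 2b + c = 16
Solving the system yields a = 4, b = -2, c = 4.
So q(t) = 4t^2 - 2t + 4.
Check: q(0) = 4. ✓

q(t) = 4t^2 - 2t + 4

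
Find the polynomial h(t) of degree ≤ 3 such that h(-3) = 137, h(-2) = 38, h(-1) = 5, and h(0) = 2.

Using the Lagrange interpolation formula with nodes -3, -2, -1, 0:
  L_0(t) = (t + 2)(t + 1)t / -6
  L_1(t) = (t + 3)(t + 1)t / 2
  L_2(t) = (t + 3)(t + 2)t / -2
  L_3(t) = (t + 3)(t + 2)(t + 1) / 6
Then h(t) = 137·L_0(t) + 38·L_1(t) + 5·L_2(t) + 2·L_3(t).
Expanding and collecting terms gives h(t) = -6t^3 - 3t^2 + 2.
Check: h(-3) = 137. ✓

h(t) = -6t^3 - 3t^2 + 2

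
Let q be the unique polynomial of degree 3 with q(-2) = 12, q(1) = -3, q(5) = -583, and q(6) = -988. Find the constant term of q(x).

Write q(x) = ax^3 + bx^2 + cx + d. Substituting each data point gives a linear system:
  -8a + 4b - 2c + d = 12
  a + b + c + d = -3
  125a + 25b + 5c + d = -583
  216a + 36b + 6c + d = -988
Solving the system yields a = -4, b = -4, c = 3, d = 2.
So q(x) = -4x^3 - 4x^2 + 3x + 2.
The constant term is 2.

2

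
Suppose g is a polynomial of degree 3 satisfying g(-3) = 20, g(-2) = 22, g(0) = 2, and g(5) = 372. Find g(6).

Using the Lagrange interpolation formula with nodes -3, -2, 0, 5:
  L_0(x) = (x + 2)x(x - 5) / -24
  L_1(x) = (x + 3)x(x - 5) / 14
  L_2(x) = (x + 3)(x + 2)(x - 5) / -30
  L_3(x) = (x + 3)(x + 2)x / 280
Then g(x) = 20·L_0(x) + 22·L_1(x) + 2·L_2(x) + 372·L_3(x).
Expanding and collecting terms gives g(x) = 2x^3 + 6x^2 - 6x + 2.
Evaluating at x = 6: g(6) = 614.

614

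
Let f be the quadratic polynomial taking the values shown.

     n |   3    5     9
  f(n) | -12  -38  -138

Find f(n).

f(n) = -2n^2 + 3n - 3

Write f(n) = an^2 + bn + c. Substituting each data point gives a linear system:
  9a + 3b + c = -12
  25a + 5b + c = -38
  81a + 9b + c = -138
Solving the system yields a = -2, b = 3, c = -3.
So f(n) = -2n² + 3n - 3.
Check: f(3) = -12. ✓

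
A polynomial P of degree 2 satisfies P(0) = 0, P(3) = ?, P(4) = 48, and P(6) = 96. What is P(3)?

30

The 3 known points determine the degree-2 polynomial uniquely.
Write P(s) = as^2 + bs + c. Substituting each data point gives a linear system:
  c = 0
  16a + 4b + c = 48
  36a + 6b + c = 96
Solving the system yields a = 2, b = 4, c = 0.
So P(s) = 2s^2 + 4s.
Then P(3) = 30.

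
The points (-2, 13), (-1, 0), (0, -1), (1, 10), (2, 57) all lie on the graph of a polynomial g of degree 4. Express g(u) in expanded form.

g(u) = u^4 + 2u^3 + 5u^2 + 3u - 1

Write g(u) = au^4 + bu^3 + cu^2 + du + e. Substituting each data point gives a linear system:
  16a - 8b + 4c - 2d + e = 13
  a - b + c - d + e = 0
  e = -1
  a + b + c + d + e = 10
  16a + 8b + 4c + 2d + e = 57
Solving the system yields a = 1, b = 2, c = 5, d = 3, e = -1.
So g(u) = u^4 + 2u^3 + 5u^2 + 3u - 1.
Check: g(-2) = 13. ✓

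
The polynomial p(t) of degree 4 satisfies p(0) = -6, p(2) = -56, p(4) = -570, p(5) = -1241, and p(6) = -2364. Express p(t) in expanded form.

p(t) = -t^4 - 5t^3 + 3t - 6

Using the Lagrange interpolation formula with nodes 0, 2, 4, 5, 6:
  L_0(t) = (t - 2)(t - 4)(t - 5)(t - 6) / 240
  L_1(t) = t(t - 4)(t - 5)(t - 6) / -48
  L_2(t) = t(t - 2)(t - 5)(t - 6) / 16
  L_3(t) = t(t - 2)(t - 4)(t - 6) / -15
  L_4(t) = t(t - 2)(t - 4)(t - 5) / 48
Then p(t) = -6·L_0(t) - 56·L_1(t) - 570·L_2(t) - 1241·L_3(t) - 2364·L_4(t).
Expanding and collecting terms gives p(t) = -t⁴ - 5t³ + 3t - 6.
Check: p(5) = -1241. ✓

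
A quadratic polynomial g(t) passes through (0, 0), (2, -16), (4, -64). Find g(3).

-36

Write g(t) = at^2 + bt + c. Substituting each data point gives a linear system:
  c = 0
  4a + 2b + c = -16
  16a + 4b + c = -64
Solving the system yields a = -4, b = 0, c = 0.
So g(t) = -4t².
Then g(3) = -36.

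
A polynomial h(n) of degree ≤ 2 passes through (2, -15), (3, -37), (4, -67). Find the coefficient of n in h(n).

Write h(n) = an^2 + bn + c. Substituting each data point gives a linear system:
  4a + 2b + c = -15
  9a + 3b + c = -37
  16a + 4b + c = -67
Solving the system yields a = -4, b = -2, c = 5.
So h(n) = -4n^2 - 2n + 5.
The coefficient of n is -2.

-2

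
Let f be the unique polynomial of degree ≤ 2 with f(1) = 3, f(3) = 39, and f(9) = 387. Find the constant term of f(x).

Write f(x) = ax^2 + bx + c. Substituting each data point gives a linear system:
  a + b + c = 3
  9a + 3b + c = 39
  81a + 9b + c = 387
Solving the system yields a = 5, b = -2, c = 0.
So f(x) = 5x^2 - 2x.
The constant term is 0.

0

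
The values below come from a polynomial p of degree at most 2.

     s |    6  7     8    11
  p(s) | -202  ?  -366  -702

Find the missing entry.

-278

The 3 known points determine the degree-2 polynomial uniquely.
Write p(s) = as^2 + bs + c. Substituting each data point gives a linear system:
  36a + 6b + c = -202
  64a + 8b + c = -366
  121a + 11b + c = -702
Solving the system yields a = -6, b = 2, c = 2.
So p(s) = -6s² + 2s + 2.
Then p(7) = -278.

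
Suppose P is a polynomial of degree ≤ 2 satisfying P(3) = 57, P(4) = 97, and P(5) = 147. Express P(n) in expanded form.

Using the Lagrange interpolation formula with nodes 3, 4, 5:
  L_0(n) = (n - 4)(n - 5) / 2
  L_1(n) = (n - 3)(n - 5) / -1
  L_2(n) = (n - 3)(n - 4) / 2
Then P(n) = 57·L_0(n) + 97·L_1(n) + 147·L_2(n).
Expanding and collecting terms gives P(n) = 5n^2 + 5n - 3.
Check: P(5) = 147. ✓

P(n) = 5n^2 + 5n - 3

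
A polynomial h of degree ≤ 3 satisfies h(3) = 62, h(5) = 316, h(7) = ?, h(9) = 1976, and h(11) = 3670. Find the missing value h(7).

906

On equispaced nodes a degree-3 polynomial has vanishing fourth forward difference, so
  h(3) - 4·h(5) + 6·h(7) - 4·h(9) + h(11) = 0.
Substituting the known values and solving for h(7):
  6·h(7) = 5436
  h(7) = 906.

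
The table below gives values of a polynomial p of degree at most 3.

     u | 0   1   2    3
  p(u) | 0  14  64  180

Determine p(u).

p(u) = 5u^3 + 3u^2 + 6u

Using the Lagrange interpolation formula with nodes 0, 1, 2, 3:
  L_0(u) = (u - 1)(u - 2)(u - 3) / -6
  L_1(u) = u(u - 2)(u - 3) / 2
  L_2(u) = u(u - 1)(u - 3) / -2
  L_3(u) = u(u - 1)(u - 2) / 6
Then p(u) = 0·L_0(u) + 14·L_1(u) + 64·L_2(u) + 180·L_3(u).
Expanding and collecting terms gives p(u) = 5u³ + 3u² + 6u.
Check: p(3) = 180. ✓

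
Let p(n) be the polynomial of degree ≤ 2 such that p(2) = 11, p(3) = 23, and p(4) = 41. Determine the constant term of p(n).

5

Write p(n) = an^2 + bn + c. Substituting each data point gives a linear system:
  4a + 2b + c = 11
  9a + 3b + c = 23
  16a + 4b + c = 41
Solving the system yields a = 3, b = -3, c = 5.
So p(n) = 3n^2 - 3n + 5.
The constant term is 5.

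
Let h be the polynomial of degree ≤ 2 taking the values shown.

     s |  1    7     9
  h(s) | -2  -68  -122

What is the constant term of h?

-5

Write h(s) = as^2 + bs + c. Substituting each data point gives a linear system:
  a + b + c = -2
  49a + 7b + c = -68
  81a + 9b + c = -122
Solving the system yields a = -2, b = 5, c = -5.
So h(s) = -2s^2 + 5s - 5.
The constant term is -5.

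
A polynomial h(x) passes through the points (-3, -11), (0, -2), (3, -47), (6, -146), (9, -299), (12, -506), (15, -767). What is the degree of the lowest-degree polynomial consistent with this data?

Forward differences of the values at x = -3, 0, 3, 6, 9, 12, 15:
  h  : -11  -2  -47  -146  -299  -506  -767
  Δ  : 9  -45  -99  -153  -207  -261
  Δ^2: -54  -54  -54  -54  -54
  Δ^3: 0  0  0  0
  Δ^4: 0  0  0
  Δ^5: 0  0
  Δ^6: 0
The second differences are constant (-54) and nonzero, while all higher differences vanish, so the minimal degree is 2.

2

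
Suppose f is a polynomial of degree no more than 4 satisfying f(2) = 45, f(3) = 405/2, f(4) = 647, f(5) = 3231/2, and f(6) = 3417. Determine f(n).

f(n) = 3n^4 - (5/2)n^3 + n^2 + 5n + 3

Write f(n) = an^4 + bn^3 + cn^2 + dn + e. Substituting each data point gives a linear system:
  16a + 8b + 4c + 2d + e = 45
  81a + 27b + 9c + 3d + e = 405/2
  256a + 64b + 16c + 4d + e = 647
  625a + 125b + 25c + 5d + e = 3231/2
  1296a + 216b + 36c + 6d + e = 3417
Solving the system yields a = 3, b = -5/2, c = 1, d = 5, e = 3.
So f(n) = 3n^4 - (5/2)n^3 + n^2 + 5n + 3.
Check: f(3) = 405/2. ✓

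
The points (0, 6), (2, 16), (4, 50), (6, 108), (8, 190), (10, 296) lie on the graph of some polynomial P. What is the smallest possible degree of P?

Forward differences of the values at n = 0, 2, 4, 6, 8, 10:
  P  : 6  16  50  108  190  296
  Δ  : 10  34  58  82  106
  Δ^2: 24  24  24  24
  Δ^3: 0  0  0
  Δ^4: 0  0
  Δ^5: 0
The second differences are constant (24) and nonzero, while all higher differences vanish, so the minimal degree is 2.

2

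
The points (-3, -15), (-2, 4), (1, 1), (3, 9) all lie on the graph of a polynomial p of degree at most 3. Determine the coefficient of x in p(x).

Write p(x) = ax^3 + bx^2 + cx + d. Substituting each data point gives a linear system:
  -27a + 9b - 3c + d = -15
  -8a + 4b - 2c + d = 4
  a + b + c + d = 1
  27a + 9b + 3c + d = 9
Solving the system yields a = 1, b = -1, c = -5, d = 6.
So p(x) = x^3 - x^2 - 5x + 6.
The coefficient of x is -5.

-5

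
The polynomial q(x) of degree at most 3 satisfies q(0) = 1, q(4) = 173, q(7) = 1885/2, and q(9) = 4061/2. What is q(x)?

Using the Lagrange interpolation formula with nodes 0, 4, 7, 9:
  L_0(x) = (x - 4)(x - 7)(x - 9) / -252
  L_1(x) = x(x - 7)(x - 9) / 60
  L_2(x) = x(x - 4)(x - 9) / -42
  L_3(x) = x(x - 4)(x - 7) / 90
Then q(x) = 1·L_0(x) + 173·L_1(x) + 1885/2·L_2(x) + 4061/2·L_3(x).
Expanding and collecting terms gives q(x) = 3x^3 - (5/2)x^2 + 5x + 1.
Check: q(4) = 173. ✓

q(x) = 3x^3 - (5/2)x^2 + 5x + 1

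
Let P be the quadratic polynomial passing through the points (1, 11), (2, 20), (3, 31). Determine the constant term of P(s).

4

Write P(s) = as^2 + bs + c. Substituting each data point gives a linear system:
  a + b + c = 11
  4a + 2b + c = 20
  9a + 3b + c = 31
Solving the system yields a = 1, b = 6, c = 4.
So P(s) = s² + 6s + 4.
The constant term is 4.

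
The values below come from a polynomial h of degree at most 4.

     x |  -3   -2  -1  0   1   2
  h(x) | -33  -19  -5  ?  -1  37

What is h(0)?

-3

On equispaced nodes a degree-4 polynomial has vanishing fifth forward difference, so
  - h(-3) + 5·h(-2) - 10·h(-1) + 10·h(0) - 5·h(1) + h(2) = 0.
Substituting the known values and solving for h(0):
  10·h(0) = -30
  h(0) = -3.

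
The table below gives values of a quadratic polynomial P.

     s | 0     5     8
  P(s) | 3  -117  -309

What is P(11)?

-591

Using the Lagrange interpolation formula with nodes 0, 5, 8:
  L_0(s) = (s - 5)(s - 8) / 40
  L_1(s) = s(s - 8) / -15
  L_2(s) = s(s - 5) / 24
Then P(s) = 3·L_0(s) - 117·L_1(s) - 309·L_2(s).
Expanding and collecting terms gives P(s) = -5s^2 + s + 3.
Evaluating at s = 11: P(11) = -591.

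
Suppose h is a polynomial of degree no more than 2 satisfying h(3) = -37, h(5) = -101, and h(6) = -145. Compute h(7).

-197

Using the Lagrange interpolation formula with nodes 3, 5, 6:
  L_0(n) = (n - 5)(n - 6) / 6
  L_1(n) = (n - 3)(n - 6) / -2
  L_2(n) = (n - 3)(n - 5) / 3
Then h(n) = -37·L_0(n) - 101·L_1(n) - 145·L_2(n).
Expanding and collecting terms gives h(n) = -4n² - 1.
Evaluating at n = 7: h(7) = -197.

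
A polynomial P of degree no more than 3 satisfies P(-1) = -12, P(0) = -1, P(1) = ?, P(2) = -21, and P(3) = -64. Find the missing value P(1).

On equispaced nodes a degree-3 polynomial has vanishing fourth forward difference, so
  P(-1) - 4·P(0) + 6·P(1) - 4·P(2) + P(3) = 0.
Substituting the known values and solving for P(1):
  6·P(1) = -12
  P(1) = -2.

-2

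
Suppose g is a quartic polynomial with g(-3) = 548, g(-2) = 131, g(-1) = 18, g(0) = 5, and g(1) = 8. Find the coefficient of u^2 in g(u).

Write g(u) = au^4 + bu^3 + cu^2 + du + e. Substituting each data point gives a linear system:
  81a - 27b + 9c - 3d + e = 548
  16a - 8b + 4c - 2d + e = 131
  a - b + c - d + e = 18
  e = 5
  a + b + c + d + e = 8
Solving the system yields a = 5, b = -4, c = 3, d = -1, e = 5.
So g(u) = 5u^4 - 4u^3 + 3u^2 - u + 5.
The coefficient of u^2 is 3.

3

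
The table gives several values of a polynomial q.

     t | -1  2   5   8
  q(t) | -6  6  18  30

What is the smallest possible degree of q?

1

Forward differences of the values at t = -1, 2, 5, 8:
  q  : -6  6  18  30
  Δ  : 12  12  12
  Δ^2: 0  0
  Δ^3: 0
The first differences are constant (12) and nonzero, while all higher differences vanish, so the minimal degree is 1.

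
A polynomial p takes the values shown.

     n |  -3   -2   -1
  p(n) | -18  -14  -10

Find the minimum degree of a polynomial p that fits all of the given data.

Forward differences of the values at n = -3, -2, -1:
  p  : -18  -14  -10
  Δ  : 4  4
  Δ^2: 0
The first differences are constant (4) and nonzero, while all higher differences vanish, so the minimal degree is 1.

1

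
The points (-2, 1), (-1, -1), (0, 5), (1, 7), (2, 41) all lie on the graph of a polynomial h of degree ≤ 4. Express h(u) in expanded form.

Write h(u) = au^4 + bu^3 + cu^2 + du + e. Substituting each data point gives a linear system:
  16a - 8b + 4c - 2d + e = 1
  a - b + c - d + e = -1
  e = 5
  a + b + c + d + e = 7
  16a + 8b + 4c + 2d + e = 41
Solving the system yields a = 2, b = 2, c = -4, d = 2, e = 5.
So h(u) = 2u^4 + 2u^3 - 4u^2 + 2u + 5.
Check: h(1) = 7. ✓

h(u) = 2u^4 + 2u^3 - 4u^2 + 2u + 5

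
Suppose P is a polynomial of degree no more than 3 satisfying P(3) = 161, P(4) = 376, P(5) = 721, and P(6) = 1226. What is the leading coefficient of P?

Write P(t) = at^3 + bt^2 + ct + d. Substituting each data point gives a linear system:
  27a + 9b + 3c + d = 161
  64a + 16b + 4c + d = 376
  125a + 25b + 5c + d = 721
  216a + 36b + 6c + d = 1226
Solving the system yields a = 5, b = 5, c = -5, d = -4.
So P(t) = 5t^3 + 5t^2 - 5t - 4.
The leading coefficient is 5.

5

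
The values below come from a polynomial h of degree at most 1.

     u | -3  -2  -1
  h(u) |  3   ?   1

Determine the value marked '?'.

2

The 2 known points determine the degree-1 polynomial uniquely.
Write h(u) = au + b. Substituting each data point gives a linear system:
  -3a + b = 3
  -a + b = 1
Solving the system yields a = -1, b = 0.
So h(u) = -u.
Then h(-2) = 2.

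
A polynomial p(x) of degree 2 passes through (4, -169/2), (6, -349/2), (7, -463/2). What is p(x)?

Write p(x) = ax^2 + bx + c. Substituting each data point gives a linear system:
  16a + 4b + c = -169/2
  36a + 6b + c = -349/2
  49a + 7b + c = -463/2
Solving the system yields a = -4, b = -5, c = -1/2.
So p(x) = -4x^2 - 5x - 1/2.
Check: p(6) = -349/2. ✓

p(x) = -4x^2 - 5x - 1/2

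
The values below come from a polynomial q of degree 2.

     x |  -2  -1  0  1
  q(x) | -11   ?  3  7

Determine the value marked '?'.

-3

The 3 known points determine the degree-2 polynomial uniquely.
Write q(x) = ax^2 + bx + c. Substituting each data point gives a linear system:
  4a - 2b + c = -11
  c = 3
  a + b + c = 7
Solving the system yields a = -1, b = 5, c = 3.
So q(x) = -x^2 + 5x + 3.
Then q(-1) = -3.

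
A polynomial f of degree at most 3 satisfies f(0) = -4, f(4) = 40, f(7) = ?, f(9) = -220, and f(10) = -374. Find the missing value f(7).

-32

The 4 known points determine the degree-3 polynomial uniquely.
Write f(n) = an^3 + bn^2 + cn + d. Substituting each data point gives a linear system:
  d = -4
  64a + 16b + 4c + d = 40
  729a + 81b + 9c + d = -220
  1000a + 100b + 10c + d = -374
Solving the system yields a = -1, b = 6, c = 3, d = -4.
So f(n) = -n^3 + 6n^2 + 3n - 4.
Then f(7) = -32.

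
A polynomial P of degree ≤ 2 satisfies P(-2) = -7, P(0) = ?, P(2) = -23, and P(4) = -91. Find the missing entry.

5

On equispaced nodes a degree-2 polynomial has vanishing third forward difference, so
  - P(-2) + 3·P(0) - 3·P(2) + P(4) = 0.
Substituting the known values and solving for P(0):
  3·P(0) = 15
  P(0) = 5.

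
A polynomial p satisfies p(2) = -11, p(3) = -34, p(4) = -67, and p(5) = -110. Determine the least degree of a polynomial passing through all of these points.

Forward differences of the values at n = 2, 3, 4, 5:
  p  : -11  -34  -67  -110
  Δ  : -23  -33  -43
  Δ^2: -10  -10
  Δ^3: 0
The second differences are constant (-10) and nonzero, while all higher differences vanish, so the minimal degree is 2.

2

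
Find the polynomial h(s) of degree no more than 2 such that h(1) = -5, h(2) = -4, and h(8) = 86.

Write h(s) = as^2 + bs + c. Substituting each data point gives a linear system:
  a + b + c = -5
  4a + 2b + c = -4
  64a + 8b + c = 86
Solving the system yields a = 2, b = -5, c = -2.
So h(s) = 2s^2 - 5s - 2.
Check: h(8) = 86. ✓

h(s) = 2s^2 - 5s - 2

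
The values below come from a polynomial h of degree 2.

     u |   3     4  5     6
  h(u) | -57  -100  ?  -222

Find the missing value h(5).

The 3 known points determine the degree-2 polynomial uniquely.
Write h(u) = au^2 + bu + c. Substituting each data point gives a linear system:
  9a + 3b + c = -57
  16a + 4b + c = -100
  36a + 6b + c = -222
Solving the system yields a = -6, b = -1, c = 0.
So h(u) = -6u² - u.
Then h(5) = -155.

-155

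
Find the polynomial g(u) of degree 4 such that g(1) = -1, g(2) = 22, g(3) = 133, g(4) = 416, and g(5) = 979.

Write g(u) = au^4 + bu^3 + cu^2 + du + e. Substituting each data point gives a linear system:
  a + b + c + d + e = -1
  16a + 8b + 4c + 2d + e = 22
  81a + 27b + 9c + 3d + e = 133
  256a + 64b + 16c + 4d + e = 416
  625a + 125b + 25c + 5d + e = 979
Solving the system yields a = 1, b = 4, c = -5, d = -5, e = 4.
So g(u) = u^4 + 4u^3 - 5u^2 - 5u + 4.
Check: g(1) = -1. ✓

g(u) = u^4 + 4u^3 - 5u^2 - 5u + 4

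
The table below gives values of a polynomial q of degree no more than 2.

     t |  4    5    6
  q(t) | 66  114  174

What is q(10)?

534

Write q(t) = at^2 + bt + c. Substituting each data point gives a linear system:
  16a + 4b + c = 66
  25a + 5b + c = 114
  36a + 6b + c = 174
Solving the system yields a = 6, b = -6, c = -6.
So q(t) = 6t² - 6t - 6.
Then q(10) = 534.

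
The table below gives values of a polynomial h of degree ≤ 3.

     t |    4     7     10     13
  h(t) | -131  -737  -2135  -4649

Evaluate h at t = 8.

Forward differences of the values at t = 4, 7, 10, 13:
  h  : -131  -737  -2135  -4649
  Δ  : -606  -1398  -2514
  Δ^2: -792  -1116
  Δ^3: -324
The third differences are constant, confirming degree 3.
Interpolating (Newton forward form) and evaluating at t = 8 gives h(8) = -1099.

-1099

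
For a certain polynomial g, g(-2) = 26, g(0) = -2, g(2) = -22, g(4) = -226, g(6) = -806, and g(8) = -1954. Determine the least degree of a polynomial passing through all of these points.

3

Forward differences of the values at t = -2, 0, 2, 4, 6, 8:
  g  : 26  -2  -22  -226  -806  -1954
  Δ  : -28  -20  -204  -580  -1148
  Δ^2: 8  -184  -376  -568
  Δ^3: -192  -192  -192
  Δ^4: 0  0
  Δ^5: 0
The third differences are constant (-192) and nonzero, while all higher differences vanish, so the minimal degree is 3.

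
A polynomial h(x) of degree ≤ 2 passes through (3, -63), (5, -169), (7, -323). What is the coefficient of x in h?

-5

Write h(x) = ax^2 + bx + c. Substituting each data point gives a linear system:
  9a + 3b + c = -63
  25a + 5b + c = -169
  49a + 7b + c = -323
Solving the system yields a = -6, b = -5, c = 6.
So h(x) = -6x² - 5x + 6.
The coefficient of x is -5.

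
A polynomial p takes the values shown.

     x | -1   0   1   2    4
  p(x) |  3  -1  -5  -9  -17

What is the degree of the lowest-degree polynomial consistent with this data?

Divided differences on the nodes -1, 0, 1, 2, 4:
  order 0: 3  -1  -5  -9  -17
  order 1: -4  -4  -4  -4
  order 2: 0  0  0
  order 3: 0  0
  order 4: 0
The order-1 divided differences are all -4 (nonzero) and every higher order vanishes, so the data lies on a polynomial of degree exactly 1.

1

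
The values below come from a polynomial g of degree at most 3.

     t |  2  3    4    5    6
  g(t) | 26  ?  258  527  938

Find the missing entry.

On equispaced nodes a degree-3 polynomial has vanishing fourth forward difference, so
  g(2) - 4·g(3) + 6·g(4) - 4·g(5) + g(6) = 0.
Substituting the known values and solving for g(3):
  -4·g(3) = -404
  g(3) = 101.

101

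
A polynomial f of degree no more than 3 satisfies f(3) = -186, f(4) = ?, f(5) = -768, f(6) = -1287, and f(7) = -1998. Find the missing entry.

-411

The 4 known points determine the degree-3 polynomial uniquely.
Write f(s) = as^3 + bs^2 + cs + d. Substituting each data point gives a linear system:
  27a + 9b + 3c + d = -186
  125a + 25b + 5c + d = -768
  216a + 36b + 6c + d = -1287
  343a + 49b + 7c + d = -1998
Solving the system yields a = -5, b = -6, c = 2, d = -3.
So f(s) = -5s^3 - 6s^2 + 2s - 3.
Then f(4) = -411.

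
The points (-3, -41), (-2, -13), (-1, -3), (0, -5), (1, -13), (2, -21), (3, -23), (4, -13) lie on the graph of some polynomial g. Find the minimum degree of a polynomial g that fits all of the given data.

3

Forward differences of the values at x = -3, -2, -1, 0, 1, 2, 3, 4:
  g  : -41  -13  -3  -5  -13  -21  -23  -13
  Δ  : 28  10  -2  -8  -8  -2  10
  Δ^2: -18  -12  -6  0  6  12
  Δ^3: 6  6  6  6  6
  Δ^4: 0  0  0  0
  Δ^5: 0  0  0
  Δ^6: 0  0
  Δ^7: 0
The third differences are constant (6) and nonzero, while all higher differences vanish, so the minimal degree is 3.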